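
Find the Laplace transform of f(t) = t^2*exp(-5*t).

L{e^(-5t)} = 1/(s + 5).
Then apply L{t^2·g(t)} = (-1)^2 d^2/ds^2[G(s)] with G(s) = 1/(s + 5):
differentiating 2 times and applying the sign gives 2/(s + 5)^3.

2/(s + 5)^3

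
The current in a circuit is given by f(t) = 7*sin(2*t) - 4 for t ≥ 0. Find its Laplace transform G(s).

Apply the Laplace transform termwise.
L{-4} = -4/s; (7)·[L{sin(2t)} = 2/(s^2 + 4)].

G(s) = 14/(s^2 + 4) - 4/s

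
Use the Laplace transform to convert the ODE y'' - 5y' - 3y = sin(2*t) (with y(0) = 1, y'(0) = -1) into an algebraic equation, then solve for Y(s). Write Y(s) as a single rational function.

Take the Laplace transform of both sides.
With L{y''} = s^2 Y - s·y(0) - y'(0) and L{y'} = sY - y(0), with y(0) = 1, y'(0) = -1: the LHS transforms to (s^2 - 5*s - 3)Y - (s - 6).
The right side is L{sin(2*t)} = 2/(s^2 + 4).
So (s^2 - 5*s - 3)Y = 2/(s^2 + 4) + (s - 6).
Isolate Y and clear denominators.

Y(s) = (s^3 - 6*s^2 + 4*s - 22)/(s^4 - 5*s^3 + s^2 - 20*s - 12)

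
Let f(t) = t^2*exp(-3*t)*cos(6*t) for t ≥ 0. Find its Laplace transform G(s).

L{cos(6t)} = s/(s^2 + 36).
Multiplying by e^(-3t) shifts s → s + 3, so L{exp(-3*t)*cos(6*t)} = (s + 3)/((s + 3)^2 + 36).
Then apply L{t^2·g(t)} = (-1)^2 d^2/ds^2[H(s)] with H(s) = (s + 3)/((s + 3)^2 + 36):
differentiating 2 times and applying the sign gives 2*(s + 3)*(s^2 + 6*s - 99)/(s^2 + 6*s + 45)^3.

G(s) = 2*(s + 3)*(s^2 + 6*s - 99)/(s^2 + 6*s + 45)^3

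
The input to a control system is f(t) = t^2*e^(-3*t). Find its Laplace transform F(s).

L{e^(-3t)} = 1/(s + 3).
Then apply L{t^2·g(t)} = (-1)^2 d^2/ds^2[G(s)] with G(s) = 1/(s + 3):
differentiating 2 times and applying the sign gives 2/(s + 3)^3.

F(s) = 2/(s + 3)^3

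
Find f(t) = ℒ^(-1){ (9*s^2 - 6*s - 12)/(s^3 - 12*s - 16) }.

f(t) = -6*t*exp(-2*t) + 3*exp(4*t) + 6*exp(-2*t)

Factor the denominator: s^3 - 12*s - 16 = (s - 4)*(s + 2)^2.
Partial fraction decomposition gives [6/(s + 2)] + [-6/(s + 2)^2] + [3/(s - 4)].
Invert each term: 6/(s + 2) ↔ 6e^(-2t); -6/(s + 2)^2 ↔ -6t·e^(-2t); 3/(s - 4) ↔ 3e^(4t).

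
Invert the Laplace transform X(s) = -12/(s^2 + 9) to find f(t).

f(t) = -4*sin(3*t)

Since L{sin(3t)} = 3/(s^2 + 9), the inverse is sin(3*t), scaled by -4.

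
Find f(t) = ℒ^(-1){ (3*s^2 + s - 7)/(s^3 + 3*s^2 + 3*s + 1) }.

f(t) = -5*t^2*exp(-t)/2 - 5*t*exp(-t) + 3*exp(-t)

Factor the denominator: s^3 + 3*s^2 + 3*s + 1 = (s + 1)^3.
Partial fraction decomposition gives [3/(s + 1)] + [-5/(s + 1)^2] + [-5/(s + 1)^3].
Invert each term: 3/(s + 1) ↔ 3e^(-t); -5/(s + 1)^2 ↔ -5t·e^(-t); -5/(s + 1)^3 ↔ (-5/2)t^2·e^(-t).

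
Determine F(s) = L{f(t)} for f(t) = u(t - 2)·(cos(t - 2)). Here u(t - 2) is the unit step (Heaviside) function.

By the second shifting theorem, L{u(t - c)·g(t - c)} = e^(-cs)·G(s) with c = 2 and G(s) = L{g(t)}.
L{cos(t)} = s/(s^2 + 1).

F(s) = s*exp(-2*s)/(s^2 + 1)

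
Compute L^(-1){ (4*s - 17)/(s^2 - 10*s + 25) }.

Factor the denominator: s^2 - 10*s + 25 = (s - 5)^2.
Partial fraction decomposition gives [4/(s - 5)] + [3/(s - 5)^2].
Invert each term: 4/(s - 5) ↔ 4e^(5t); 3/(s - 5)^2 ↔ 3t·e^(5t).

3*t*exp(5*t) + 4*exp(5*t)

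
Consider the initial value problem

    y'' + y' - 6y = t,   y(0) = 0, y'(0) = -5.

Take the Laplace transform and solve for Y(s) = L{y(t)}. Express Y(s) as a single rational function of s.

Laplace-transform each side.
Using L{y''} = s^2 Y - s·y(0) - y'(0) and L{y'} = sY - y(0), with y(0) = 0, y'(0) = -5, the left side becomes (s^2 + s - 6)Y - (-5).
The right side is L{t} = s^(-2).
So (s^2 + s - 6)Y = s^(-2) + (-5).
Divide through and combine into a single rational function.

Y(s) = (-5*s^2 + 1)/(s^4 + s^3 - 6*s^2)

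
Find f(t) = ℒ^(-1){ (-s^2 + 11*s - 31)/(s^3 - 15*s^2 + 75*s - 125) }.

f(t) = -t^2*exp(5*t)/2 + t*exp(5*t) - exp(5*t)

Factor the denominator: s^3 - 15*s^2 + 75*s - 125 = (s - 5)^3.
Partial fraction decomposition gives [-1/(s - 5)] + [(s - 5)^(-2)] + [-1/(s - 5)^3].
Invert each term: -1/(s - 5) ↔ -e^(5t); 1/(s - 5)^2 ↔ t·e^(5t); -1/(s - 5)^3 ↔ (-1/2)t^2·e^(5t).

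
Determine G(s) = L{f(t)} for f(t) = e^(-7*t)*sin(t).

G(s) = 1/((s + 7)^2 + 1)

L{sin(t)} = 1/(s^2 + 1).
By the first shifting theorem, multiplying by e^(-7t) replaces s with s + 7.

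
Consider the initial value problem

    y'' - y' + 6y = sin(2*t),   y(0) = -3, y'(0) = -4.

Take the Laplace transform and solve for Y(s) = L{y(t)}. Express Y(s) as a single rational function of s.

Y(s) = (-3*s^3 - s^2 - 12*s - 2)/(s^4 - s^3 + 10*s^2 - 4*s + 24)

Take the Laplace transform of both sides.
With L{y''} = s^2 Y - s·y(0) - y'(0) and L{y'} = sY - y(0), with y(0) = -3, y'(0) = -4: the LHS transforms to (s^2 - s + 6)Y - (-3*s - 1).
The right side is L{sin(2*t)} = 2/(s^2 + 4).
So (s^2 - s + 6)Y = 2/(s^2 + 4) + (-3*s - 1).
Solve for Y(s) and write it as one ratio of polynomials.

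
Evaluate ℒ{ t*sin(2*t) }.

L{sin(2t)} = 2/(s^2 + 4).
Then apply L{t·g(t)} = -d/ds[G(s)] with G(s) = 2/(s^2 + 4):
differentiating 1 time and applying the sign gives 4*s/(s^2 + 4)^2.

4*s/(s^2 + 4)^2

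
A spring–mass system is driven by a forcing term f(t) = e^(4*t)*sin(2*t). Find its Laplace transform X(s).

X(s) = 2/((s - 4)^2 + 4)

L{sin(2t)} = 2/(s^2 + 4).
By the first shifting theorem, multiplying by e^(4t) replaces s with s - 4.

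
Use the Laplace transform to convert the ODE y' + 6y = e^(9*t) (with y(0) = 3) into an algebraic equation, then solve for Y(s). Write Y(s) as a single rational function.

Transform both sides with L{·}.
With L{y'} = sY - y(0) = sY - 3: the LHS transforms to (s + 6)Y - (3).
The right side is L{e^(9*t)} = 1/(s - 9).
So (s + 6)Y = 1/(s - 9) + (3).
Solve for Y(s) and write it as one ratio of polynomials.

Y(s) = (3*s - 26)/(s^2 - 3*s - 54)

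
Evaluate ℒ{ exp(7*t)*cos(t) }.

L{cos(t)} = s/(s^2 + 1).
By the first shifting theorem, multiplying by e^(7t) replaces s with s - 7.

(s - 7)/((s - 7)^2 + 1)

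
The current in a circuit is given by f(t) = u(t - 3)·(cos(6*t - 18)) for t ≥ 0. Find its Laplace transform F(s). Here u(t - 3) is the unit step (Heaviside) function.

By the second shifting theorem, L{u(t - c)·g(t - c)} = e^(-cs)·G(s) with c = 3 and G(s) = L{g(t)}.
L{cos(6t)} = s/(s^2 + 36).

F(s) = s*exp(-3*s)/(s^2 + 36)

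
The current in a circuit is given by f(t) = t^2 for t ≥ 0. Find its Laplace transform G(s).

G(s) = 2/s^3

L{t^2} = 2!/s^3 = 2/s^3.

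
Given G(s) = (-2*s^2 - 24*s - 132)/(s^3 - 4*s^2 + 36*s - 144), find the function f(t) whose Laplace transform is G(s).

Factor the denominator: s^3 - 4*s^2 + 36*s - 144 = (s - 4)*(s^2 + 36).
Partial fraction decomposition gives [-5/(s - 4)] + [3*s/(s^2 + 36)] + [-12/(s^2 + 36)].
Invert each term: -5/(s - 4) ↔ -5e^(4t); 3·s/(s^2 + 36) ↔ 3cos(6t); -2·6/(s^2 + 36) ↔ -2sin(6t).

f(t) = -5*exp(4*t) - 2*sin(6*t) + 3*cos(6*t)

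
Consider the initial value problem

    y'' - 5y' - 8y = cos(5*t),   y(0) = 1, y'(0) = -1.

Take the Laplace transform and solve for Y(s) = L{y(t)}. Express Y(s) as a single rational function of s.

Y(s) = (s^3 - 6*s^2 + 26*s - 150)/(s^4 - 5*s^3 + 17*s^2 - 125*s - 200)

Laplace-transform each side.
With L{y''} = s^2 Y - s·y(0) - y'(0) and L{y'} = sY - y(0), with y(0) = 1, y'(0) = -1: the LHS transforms to (s^2 - 5*s - 8)Y - (s - 6).
The right side is L{cos(5*t)} = s/(s^2 + 25).
So (s^2 - 5*s - 8)Y = s/(s^2 + 25) + (s - 6).
Divide through and combine into a single rational function.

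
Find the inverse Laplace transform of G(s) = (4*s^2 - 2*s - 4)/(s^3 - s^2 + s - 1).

-exp(t) + 3*sin(t) + 5*cos(t)

Factor the denominator: s^3 - s^2 + s - 1 = (s - 1)*(s^2 + 1).
Partial fraction decomposition gives [-1/(s - 1)] + [5*s/(s^2 + 1)] + [3/(s^2 + 1)].
Invert each term: -1/(s - 1) ↔ -e^(t); 5·s/(s^2 + 1) ↔ 5cos(t); 3·1/(s^2 + 1) ↔ 3sin(t).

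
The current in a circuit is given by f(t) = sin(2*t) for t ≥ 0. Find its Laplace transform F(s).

F(s) = 2/(s^2 + 4)

L{sin(2t)} = 2/(s^2 + 4).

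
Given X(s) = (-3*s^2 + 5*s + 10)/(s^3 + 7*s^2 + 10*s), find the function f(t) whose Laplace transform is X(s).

Factor the denominator: s^3 + 7*s^2 + 10*s = s*(s + 2)*(s + 5).
Partial fraction decomposition gives [2/(s + 2)] + [1/s] + [-6/(s + 5)].
Invert each term: 2/(s + 2) ↔ 2e^(-2t); 1/(s - 0) ↔ e^(0t); -6/(s + 5) ↔ -6e^(-5t).

f(t) = 1 + 2*exp(-2*t) - 6*exp(-5*t)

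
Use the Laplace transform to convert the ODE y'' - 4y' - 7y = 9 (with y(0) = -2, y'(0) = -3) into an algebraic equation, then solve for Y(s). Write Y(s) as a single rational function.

Y(s) = (-2*s^2 + 5*s + 9)/(s^3 - 4*s^2 - 7*s)

Laplace-transform each side.
Using L{y''} = s^2 Y - s·y(0) - y'(0) and L{y'} = sY - y(0), with y(0) = -2, y'(0) = -3, the left side becomes (s^2 - 4*s - 7)Y - (-2*s + 5).
The right side is L{9} = 9/s.
So (s^2 - 4*s - 7)Y = 9/s + (-2*s + 5).
Divide through and combine into a single rational function.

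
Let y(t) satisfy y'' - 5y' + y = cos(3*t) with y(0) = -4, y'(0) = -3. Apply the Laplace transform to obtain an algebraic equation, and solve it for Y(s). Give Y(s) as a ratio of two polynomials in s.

Y(s) = (-4*s^3 + 17*s^2 - 35*s + 153)/(s^4 - 5*s^3 + 10*s^2 - 45*s + 9)

Take the Laplace transform of both sides.
The derivative rules (L{y''} = s^2 Y - s·y(0) - y'(0) and L{y'} = sY - y(0), with y(0) = -4, y'(0) = -3) turn the left side into (s^2 - 5*s + 1)Y - (-4*s + 17).
The right side is L{cos(3*t)} = s/(s^2 + 9).
So (s^2 - 5*s + 1)Y = s/(s^2 + 9) + (-4*s + 17).
Isolate Y and clear denominators.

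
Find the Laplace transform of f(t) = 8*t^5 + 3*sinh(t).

The transform is linear, so treat each term independently.
(8)·[L{t^5} = 5!/s^6 = 120/s^6]; (3)·[L{sinh(t)} = 1/(s^2 - 1)].

3/(s^2 - 1) + 960/s^6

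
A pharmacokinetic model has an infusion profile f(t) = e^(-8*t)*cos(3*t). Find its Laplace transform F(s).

F(s) = (s + 8)/((s + 8)^2 + 9)

L{cos(3t)} = s/(s^2 + 9).
By the first shifting theorem, multiplying by e^(-8t) replaces s with s + 8.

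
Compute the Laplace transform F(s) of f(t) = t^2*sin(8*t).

L{sin(8t)} = 8/(s^2 + 64).
Then apply L{t^2·g(t)} = (-1)^2 d^2/ds^2[G(s)] with G(s) = 8/(s^2 + 64):
differentiating 2 times and applying the sign gives 16*(3*s^2 - 64)/(s^2 + 64)^3.

F(s) = 16*(3*s^2 - 64)/(s^2 + 64)^3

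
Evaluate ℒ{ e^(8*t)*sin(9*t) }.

9/((s - 8)^2 + 81)

L{sin(9t)} = 9/(s^2 + 81).
By the first shifting theorem, multiplying by e^(8t) replaces s with s - 8.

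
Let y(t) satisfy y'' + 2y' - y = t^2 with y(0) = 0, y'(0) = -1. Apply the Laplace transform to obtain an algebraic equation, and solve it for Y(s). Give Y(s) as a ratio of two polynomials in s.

Apply the Laplace transform to the equation.
With L{y''} = s^2 Y - s·y(0) - y'(0) and L{y'} = sY - y(0), with y(0) = 0, y'(0) = -1: the LHS transforms to (s^2 + 2*s - 1)Y - (-1).
The right side is L{t^2} = 2/s^3.
So (s^2 + 2*s - 1)Y = 2/s^3 + (-1).
Solve for Y(s) and write it as one ratio of polynomials.

Y(s) = (-s^3 + 2)/(s^5 + 2*s^4 - s^3)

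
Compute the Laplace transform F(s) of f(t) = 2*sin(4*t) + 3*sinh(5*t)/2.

The transform is linear, so treat each term independently.
(3/2)·[L{sinh(5t)} = 5/(s^2 - 25)]; (2)·[L{sin(4t)} = 4/(s^2 + 16)].

F(s) = 8/(s^2 + 16) + 15/(2*(s^2 - 25))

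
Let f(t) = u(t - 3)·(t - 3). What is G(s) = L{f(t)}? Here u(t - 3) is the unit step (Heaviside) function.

By the second shifting theorem, L{u(t - c)·g(t - c)} = e^(-cs)·H(s) with c = 3 and H(s) = L{g(t)}.
L{t} = 1!/s^2 = 1/s^2.

G(s) = exp(-3*s)/s^2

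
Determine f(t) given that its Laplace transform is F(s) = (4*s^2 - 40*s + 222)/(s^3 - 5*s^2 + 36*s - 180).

f(t) = 2*exp(5*t) - 5*sin(6*t) + 2*cos(6*t)

Factor the denominator: s^3 - 5*s^2 + 36*s - 180 = (s - 5)*(s^2 + 36).
Partial fraction decomposition gives [2/(s - 5)] + [2*s/(s^2 + 36)] + [-30/(s^2 + 36)].
Invert each term: 2/(s - 5) ↔ 2e^(5t); 2·s/(s^2 + 36) ↔ 2cos(6t); -5·6/(s^2 + 36) ↔ -5sin(6t).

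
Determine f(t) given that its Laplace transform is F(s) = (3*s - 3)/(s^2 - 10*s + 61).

Complete the square in the denominator: s^2 - 10*s + 61 = (s - 5)^2 + 6^2.
Split the numerator to match: 3*s - 3 = 3·(s - 5) + 2·6.
Invert each term: 3·(s - 5)/((s - 5)^2 + 36) ↔ 3e^(5t)cos(6t); 2·6/((s - 5)^2 + 36) ↔ 2e^(5t)sin(6t).

f(t) = 2*exp(5*t)*sin(6*t) + 3*exp(5*t)*cos(6*t)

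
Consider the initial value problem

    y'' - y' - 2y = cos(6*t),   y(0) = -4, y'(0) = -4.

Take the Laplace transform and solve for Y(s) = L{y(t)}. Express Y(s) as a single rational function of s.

Laplace-transform each side.
With L{y''} = s^2 Y - s·y(0) - y'(0) and L{y'} = sY - y(0), with y(0) = -4, y'(0) = -4: the LHS transforms to (s^2 - s - 2)Y - (-4*s).
The right side is L{cos(6*t)} = s/(s^2 + 36).
So (s^2 - s - 2)Y = s/(s^2 + 36) + (-4*s).
Divide through and combine into a single rational function.

Y(s) = (-4*s^3 - 143*s)/(s^4 - s^3 + 34*s^2 - 36*s - 72)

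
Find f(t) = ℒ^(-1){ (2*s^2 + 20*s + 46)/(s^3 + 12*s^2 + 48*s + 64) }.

f(t) = -t^2*exp(-4*t) + 4*t*exp(-4*t) + 2*exp(-4*t)

Factor the denominator: s^3 + 12*s^2 + 48*s + 64 = (s + 4)^3.
Partial fraction decomposition gives [2/(s + 4)] + [4/(s + 4)^2] + [-2/(s + 4)^3].
Invert each term: 2/(s + 4) ↔ 2e^(-4t); 4/(s + 4)^2 ↔ 4t·e^(-4t); -2/(s + 4)^3 ↔ (-1)t^2·e^(-4t).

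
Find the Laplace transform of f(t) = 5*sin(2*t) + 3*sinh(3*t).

By linearity of the Laplace transform, transform each term separately.
(5)·[L{sin(2t)} = 2/(s^2 + 4)]; (3)·[L{sinh(3t)} = 3/(s^2 - 9)].

10/(s^2 + 4) + 9/(s^2 - 9)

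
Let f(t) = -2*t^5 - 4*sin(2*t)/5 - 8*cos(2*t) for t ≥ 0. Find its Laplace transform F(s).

F(s) = -8*s/(s^2 + 4) - 8/(5*(s^2 + 4)) - 240/s^6

The transform is linear, so treat each term independently.
(-2)·[L{t^5} = 5!/s^6 = 120/s^6]; (-4/5)·[L{sin(2t)} = 2/(s^2 + 4)]; (-8)·[L{cos(2t)} = s/(s^2 + 4)].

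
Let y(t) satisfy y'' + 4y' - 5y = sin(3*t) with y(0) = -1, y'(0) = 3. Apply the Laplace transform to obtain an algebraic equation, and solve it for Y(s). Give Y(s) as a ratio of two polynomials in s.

Transform both sides with L{·}.
With L{y''} = s^2 Y - s·y(0) - y'(0) and L{y'} = sY - y(0), with y(0) = -1, y'(0) = 3: the LHS transforms to (s^2 + 4*s - 5)Y - (-s - 1).
The right side is L{sin(3*t)} = 3/(s^2 + 9).
So (s^2 + 4*s - 5)Y = 3/(s^2 + 9) + (-s - 1).
Isolate Y and clear denominators.

Y(s) = (-s^3 - s^2 - 9*s - 6)/(s^4 + 4*s^3 + 4*s^2 + 36*s - 45)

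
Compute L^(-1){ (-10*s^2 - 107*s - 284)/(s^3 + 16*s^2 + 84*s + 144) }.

Factor the denominator: s^3 + 16*s^2 + 84*s + 144 = (s + 4)*(s + 6)^2.
Partial fraction decomposition gives [-6/(s + 6)] + [(s + 6)^(-2)] + [-4/(s + 4)].
Invert each term: -6/(s + 6) ↔ -6e^(-6t); 1/(s + 6)^2 ↔ t·e^(-6t); -4/(s + 4) ↔ -4e^(-4t).

t*exp(-6*t) - 4*exp(-4*t) - 6*exp(-6*t)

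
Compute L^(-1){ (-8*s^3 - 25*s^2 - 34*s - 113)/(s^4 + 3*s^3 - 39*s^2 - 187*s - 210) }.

Factor the denominator: s^4 + 3*s^3 - 39*s^2 - 187*s - 210 = (s - 7)*(s + 2)*(s + 3)*(s + 5).
Partial fraction decomposition gives [-6/(s + 5)] + [-4/(s - 7)] + [-1/(s + 3)] + [3/(s + 2)].
Invert each term: -6/(s + 5) ↔ -6e^(-5t); -4/(s - 7) ↔ -4e^(7t); -1/(s + 3) ↔ -e^(-3t); 3/(s + 2) ↔ 3e^(-2t).

-4*exp(7*t) + 3*exp(-2*t) - exp(-3*t) - 6*exp(-5*t)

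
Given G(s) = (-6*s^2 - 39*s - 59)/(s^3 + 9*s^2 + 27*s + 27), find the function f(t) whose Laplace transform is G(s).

Factor the denominator: s^3 + 9*s^2 + 27*s + 27 = (s + 3)^3.
Partial fraction decomposition gives [-6/(s + 3)] + [-3/(s + 3)^2] + [4/(s + 3)^3].
Invert each term: -6/(s + 3) ↔ -6e^(-3t); -3/(s + 3)^2 ↔ -3t·e^(-3t); 4/(s + 3)^3 ↔ (2)t^2·e^(-3t).

f(t) = 2*t^2*exp(-3*t) - 3*t*exp(-3*t) - 6*exp(-3*t)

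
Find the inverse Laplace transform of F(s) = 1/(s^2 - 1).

sinh(t)

Since L{sinh(t)} = 1/(s^2 - 1), the inverse is sinh(t).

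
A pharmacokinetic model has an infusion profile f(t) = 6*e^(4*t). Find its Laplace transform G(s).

G(s) = 6/(s - 4)

L{6} = 6/s.
By the first shifting theorem, multiplying by e^(4t) replaces s with s - 4.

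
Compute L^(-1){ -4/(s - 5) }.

Since L{e^(5t)} = 1/(s - 5), the inverse is e^(5*t), scaled by -4.

-4*exp(5*t)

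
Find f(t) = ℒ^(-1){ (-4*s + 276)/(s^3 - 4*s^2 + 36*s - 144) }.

f(t) = 5*exp(4*t) - 4*sin(6*t) - 5*cos(6*t)

Factor the denominator: s^3 - 4*s^2 + 36*s - 144 = (s - 4)*(s^2 + 36).
Partial fraction decomposition gives [5/(s - 4)] + [-5*s/(s^2 + 36)] + [-24/(s^2 + 36)].
Invert each term: 5/(s - 4) ↔ 5e^(4t); -5·s/(s^2 + 36) ↔ -5cos(6t); -4·6/(s^2 + 36) ↔ -4sin(6t).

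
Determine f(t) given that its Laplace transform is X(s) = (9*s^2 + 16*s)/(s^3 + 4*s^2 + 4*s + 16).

Factor the denominator: s^3 + 4*s^2 + 4*s + 16 = (s + 4)*(s^2 + 4).
Partial fraction decomposition gives [4/(s + 4)] + [5*s/(s^2 + 4)] + [-4/(s^2 + 4)].
Invert each term: 4/(s + 4) ↔ 4e^(-4t); 5·s/(s^2 + 4) ↔ 5cos(2t); -2·2/(s^2 + 4) ↔ -2sin(2t).

f(t) = -2*sin(2*t) + 5*cos(2*t) + 4*exp(-4*t)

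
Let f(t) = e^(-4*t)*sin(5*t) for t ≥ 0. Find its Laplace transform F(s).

F(s) = 5/((s + 4)^2 + 25)

L{sin(5t)} = 5/(s^2 + 25).
By the first shifting theorem, multiplying by e^(-4t) replaces s with s + 4.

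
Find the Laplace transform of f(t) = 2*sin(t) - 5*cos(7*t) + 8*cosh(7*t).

Apply the Laplace transform termwise.
(-5)·[L{cos(7t)} = s/(s^2 + 49)]; (2)·[L{sin(t)} = 1/(s^2 + 1)]; (8)·[L{cosh(7t)} = s/(s^2 - 49)].

-5*s/(s^2 + 49) + 8*s/(s^2 - 49) + 2/(s^2 + 1)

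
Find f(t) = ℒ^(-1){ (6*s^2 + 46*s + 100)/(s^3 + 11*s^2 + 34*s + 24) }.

Factor the denominator: s^3 + 11*s^2 + 34*s + 24 = (s + 1)*(s + 4)*(s + 6).
Partial fraction decomposition gives [4/(s + 6)] + [-2/(s + 4)] + [4/(s + 1)].
Invert each term: 4/(s + 6) ↔ 4e^(-6t); -2/(s + 4) ↔ -2e^(-4t); 4/(s + 1) ↔ 4e^(-t).

f(t) = 4*exp(-t) - 2*exp(-4*t) + 4*exp(-6*t)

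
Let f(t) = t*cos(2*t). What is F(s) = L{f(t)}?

F(s) = (s - 2)*(s + 2)/(s^2 + 4)^2

L{cos(2t)} = s/(s^2 + 4).
Then apply L{t·g(t)} = -d/ds[G(s)] with G(s) = s/(s^2 + 4):
differentiating 1 time and applying the sign gives (s - 2)*(s + 2)/(s^2 + 4)^2.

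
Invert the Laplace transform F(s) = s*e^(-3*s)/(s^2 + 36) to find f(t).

f(t) = Heaviside(t - 3)*(cos(6*t - 18))

The factor e^(-3s) signals a time shift by c = 3 (second shifting theorem).
L{cos(6t)} = s/(s^2 + 36), so L^-1{s/(s^2 + 36)} = cos(6*t).
Hence the inverse is u(t - 3) times that function evaluated at t - 3.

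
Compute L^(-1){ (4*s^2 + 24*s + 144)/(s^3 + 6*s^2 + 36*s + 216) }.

2*sin(6*t) + 2*cos(6*t) + 2*exp(-6*t)

Factor the denominator: s^3 + 6*s^2 + 36*s + 216 = (s + 6)*(s^2 + 36).
Partial fraction decomposition gives [2/(s + 6)] + [2*s/(s^2 + 36)] + [12/(s^2 + 36)].
Invert each term: 2/(s + 6) ↔ 2e^(-6t); 2·s/(s^2 + 36) ↔ 2cos(6t); 2·6/(s^2 + 36) ↔ 2sin(6t).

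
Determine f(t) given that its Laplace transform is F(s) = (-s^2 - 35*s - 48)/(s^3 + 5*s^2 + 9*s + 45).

f(t) = -5*sin(3*t) - 4*cos(3*t) + 3*exp(-5*t)

Factor the denominator: s^3 + 5*s^2 + 9*s + 45 = (s + 5)*(s^2 + 9).
Partial fraction decomposition gives [3/(s + 5)] + [-4*s/(s^2 + 9)] + [-15/(s^2 + 9)].
Invert each term: 3/(s + 5) ↔ 3e^(-5t); -4·s/(s^2 + 9) ↔ -4cos(3t); -5·3/(s^2 + 9) ↔ -5sin(3t).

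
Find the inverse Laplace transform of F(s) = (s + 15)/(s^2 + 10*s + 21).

3*exp(-3*t) - 2*exp(-7*t)

Factor the denominator: s^2 + 10*s + 21 = (s + 3)*(s + 7).
Partial fraction decomposition gives [-2/(s + 7)] + [3/(s + 3)].
Invert each term: -2/(s + 7) ↔ -2e^(-7t); 3/(s + 3) ↔ 3e^(-3t).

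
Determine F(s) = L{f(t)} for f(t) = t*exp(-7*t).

F(s) = (s + 7)^(-2)

L{e^(-7t)} = 1/(s + 7).
Then apply L{t·g(t)} = -d/ds[G(s)] with G(s) = 1/(s + 7):
differentiating 1 time and applying the sign gives (s + 7)^(-2).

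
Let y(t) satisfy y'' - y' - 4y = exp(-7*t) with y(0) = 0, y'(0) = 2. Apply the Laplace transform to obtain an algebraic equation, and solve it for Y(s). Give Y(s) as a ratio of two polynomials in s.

Y(s) = (2*s + 15)/(s^3 + 6*s^2 - 11*s - 28)

Take the Laplace transform of both sides.
The derivative rules (L{y''} = s^2 Y - s·y(0) - y'(0) and L{y'} = sY - y(0), with y(0) = 0, y'(0) = 2) turn the left side into (s^2 - s - 4)Y - (2).
The right side is L{exp(-7*t)} = 1/(s + 7).
So (s^2 - s - 4)Y = 1/(s + 7) + (2).
Solve for Y(s) and write it as one ratio of polynomials.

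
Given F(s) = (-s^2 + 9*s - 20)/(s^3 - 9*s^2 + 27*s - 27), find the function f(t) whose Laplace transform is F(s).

f(t) = -t^2*exp(3*t) + 3*t*exp(3*t) - exp(3*t)

Factor the denominator: s^3 - 9*s^2 + 27*s - 27 = (s - 3)^3.
Partial fraction decomposition gives [-1/(s - 3)] + [3/(s - 3)^2] + [-2/(s - 3)^3].
Invert each term: -1/(s - 3) ↔ -e^(3t); 3/(s - 3)^2 ↔ 3t·e^(3t); -2/(s - 3)^3 ↔ (-1)t^2·e^(3t).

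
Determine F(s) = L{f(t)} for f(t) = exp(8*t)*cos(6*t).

L{cos(6t)} = s/(s^2 + 36).
By the first shifting theorem, multiplying by e^(8t) replaces s with s - 8.

F(s) = (s - 8)/((s - 8)^2 + 36)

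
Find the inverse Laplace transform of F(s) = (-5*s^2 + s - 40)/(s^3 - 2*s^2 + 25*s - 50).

-2*exp(2*t) - sin(5*t) - 3*cos(5*t)

Factor the denominator: s^3 - 2*s^2 + 25*s - 50 = (s - 2)*(s^2 + 25).
Partial fraction decomposition gives [-2/(s - 2)] + [-3*s/(s^2 + 25)] + [-5/(s^2 + 25)].
Invert each term: -2/(s - 2) ↔ -2e^(2t); -3·s/(s^2 + 25) ↔ -3cos(5t); -1·5/(s^2 + 25) ↔ -sin(5t).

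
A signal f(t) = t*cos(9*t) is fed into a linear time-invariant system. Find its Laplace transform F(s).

L{cos(9t)} = s/(s^2 + 81).
Then apply L{t·g(t)} = -d/ds[G(s)] with G(s) = s/(s^2 + 81):
differentiating 1 time and applying the sign gives (s - 9)*(s + 9)/(s^2 + 81)^2.

F(s) = (s - 9)*(s + 9)/(s^2 + 81)^2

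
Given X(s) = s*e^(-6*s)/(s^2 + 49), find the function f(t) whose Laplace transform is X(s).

f(t) = Heaviside(t - 6)*(cos(7*t - 42))

The factor e^(-6s) signals a time shift by c = 6 (second shifting theorem).
L{cos(7t)} = s/(s^2 + 49), so L^-1{s/(s^2 + 49)} = cos(7*t).
Hence the inverse is u(t - 6) times that function evaluated at t - 6.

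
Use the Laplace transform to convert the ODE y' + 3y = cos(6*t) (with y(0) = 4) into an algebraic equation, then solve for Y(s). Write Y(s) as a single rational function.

Apply the Laplace transform to the equation.
With L{y'} = sY - y(0) = sY - 4: the LHS transforms to (s + 3)Y - (4).
The right side is L{cos(6*t)} = s/(s^2 + 36).
So (s + 3)Y = s/(s^2 + 36) + (4).
Divide through and combine into a single rational function.

Y(s) = (4*s^2 + s + 144)/(s^3 + 3*s^2 + 36*s + 108)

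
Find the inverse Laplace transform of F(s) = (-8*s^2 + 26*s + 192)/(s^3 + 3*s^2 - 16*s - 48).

3*exp(4*t) - 6*exp(-3*t) - 5*exp(-4*t)

Factor the denominator: s^3 + 3*s^2 - 16*s - 48 = (s - 4)*(s + 3)*(s + 4).
Partial fraction decomposition gives [-6/(s + 3)] + [-5/(s + 4)] + [3/(s - 4)].
Invert each term: -6/(s + 3) ↔ -6e^(-3t); -5/(s + 4) ↔ -5e^(-4t); 3/(s - 4) ↔ 3e^(4t).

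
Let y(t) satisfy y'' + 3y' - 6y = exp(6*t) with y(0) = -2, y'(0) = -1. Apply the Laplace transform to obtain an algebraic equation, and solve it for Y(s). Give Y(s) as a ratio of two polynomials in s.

Y(s) = (-2*s^2 + 5*s + 43)/(s^3 - 3*s^2 - 24*s + 36)

Take the Laplace transform of both sides.
With L{y''} = s^2 Y - s·y(0) - y'(0) and L{y'} = sY - y(0), with y(0) = -2, y'(0) = -1: the LHS transforms to (s^2 + 3*s - 6)Y - (-2*s - 7).
The right side is L{exp(6*t)} = 1/(s - 6).
So (s^2 + 3*s - 6)Y = 1/(s - 6) + (-2*s - 7).
Solve for Y(s) and write it as one ratio of polynomials.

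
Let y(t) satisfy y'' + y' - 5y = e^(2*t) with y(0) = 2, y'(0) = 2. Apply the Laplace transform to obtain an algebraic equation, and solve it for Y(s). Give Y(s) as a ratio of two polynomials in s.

Transform both sides with L{·}.
Using L{y''} = s^2 Y - s·y(0) - y'(0) and L{y'} = sY - y(0), with y(0) = 2, y'(0) = 2, the left side becomes (s^2 + s - 5)Y - (2*s + 4).
The right side is L{e^(2*t)} = 1/(s - 2).
So (s^2 + s - 5)Y = 1/(s - 2) + (2*s + 4).
Solve for Y(s) and write it as one ratio of polynomials.

Y(s) = (2*s^2 - 7)/(s^3 - s^2 - 7*s + 10)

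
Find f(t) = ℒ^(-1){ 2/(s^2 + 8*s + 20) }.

Rewrite the denominator: s^2 + 8*s + 20 = (s + 4)^2 + 4.
The form in (s + 4) signals a first-shifting-theorem factor e^(-4t).
Since L{sin(2t)} = 2/(s^2 + 4), the inverse is e^(-4*t)*sin(2*t).

f(t) = exp(-4*t)*sin(2*t)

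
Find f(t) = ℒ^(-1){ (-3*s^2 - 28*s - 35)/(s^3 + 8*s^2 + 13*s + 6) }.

f(t) = -2*t*exp(-t) - 4*exp(-t) + exp(-6*t)

Factor the denominator: s^3 + 8*s^2 + 13*s + 6 = (s + 1)^2*(s + 6).
Partial fraction decomposition gives [-4/(s + 1)] + [-2/(s + 1)^2] + [1/(s + 6)].
Invert each term: -4/(s + 1) ↔ -4e^(-t); -2/(s + 1)^2 ↔ -2t·e^(-t); 1/(s + 6) ↔ e^(-6t).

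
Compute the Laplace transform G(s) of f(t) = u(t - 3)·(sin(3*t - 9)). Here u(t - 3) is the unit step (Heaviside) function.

By the second shifting theorem, L{u(t - c)·g(t - c)} = e^(-cs)·H(s) with c = 3 and H(s) = L{g(t)}.
L{sin(3t)} = 3/(s^2 + 9).

G(s) = 3*exp(-3*s)/(s^2 + 9)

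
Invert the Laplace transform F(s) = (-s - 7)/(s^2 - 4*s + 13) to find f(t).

f(t) = -3*exp(2*t)*sin(3*t) - exp(2*t)*cos(3*t)

Complete the square in the denominator: s^2 - 4*s + 13 = (s - 2)^2 + 3^2.
Split the numerator to match: -s - 7 = -1·(s - 2) - 3·3.
Invert each term: -1·(s - 2)/((s - 2)^2 + 9) ↔ -e^(2t)cos(3t); -3·3/((s - 2)^2 + 9) ↔ -3e^(2t)sin(3t).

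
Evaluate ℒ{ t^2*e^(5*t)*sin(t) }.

2*(3*s^2 - 30*s + 74)/(s^2 - 10*s + 26)^3

L{sin(t)} = 1/(s^2 + 1).
Multiplying by e^(5t) shifts s → s - 5, so L{e^(5*t)*sin(t)} = 1/((s - 5)^2 + 1).
Then apply L{t^2·g(t)} = (-1)^2 d^2/ds^2[G(s)] with G(s) = 1/((s - 5)^2 + 1):
differentiating 2 times and applying the sign gives 2*(3*s^2 - 30*s + 74)/(s^2 - 10*s + 26)^3.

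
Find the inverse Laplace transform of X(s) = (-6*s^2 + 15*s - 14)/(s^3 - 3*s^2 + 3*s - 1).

-5*t^2*exp(t)/2 + 3*t*exp(t) - 6*exp(t)

Factor the denominator: s^3 - 3*s^2 + 3*s - 1 = (s - 1)^3.
Partial fraction decomposition gives [-6/(s - 1)] + [3/(s - 1)^2] + [-5/(s - 1)^3].
Invert each term: -6/(s - 1) ↔ -6e^(t); 3/(s - 1)^2 ↔ 3t·e^(t); -5/(s - 1)^3 ↔ (-5/2)t^2·e^(t).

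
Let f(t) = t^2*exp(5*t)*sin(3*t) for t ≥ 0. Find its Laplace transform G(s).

G(s) = 18*(s^2 - 10*s + 22)/(s^2 - 10*s + 34)^3

L{sin(3t)} = 3/(s^2 + 9).
Multiplying by e^(5t) shifts s → s - 5, so L{exp(5*t)*sin(3*t)} = 3/((s - 5)^2 + 9).
Then apply L{t^2·g(t)} = (-1)^2 d^2/ds^2[H(s)] with H(s) = 3/((s - 5)^2 + 9):
differentiating 2 times and applying the sign gives 18*(s^2 - 10*s + 22)/(s^2 - 10*s + 34)^3.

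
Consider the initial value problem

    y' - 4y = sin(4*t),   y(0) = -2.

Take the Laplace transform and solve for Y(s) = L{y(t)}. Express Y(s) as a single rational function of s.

Y(s) = (-2*s^2 - 28)/(s^3 - 4*s^2 + 16*s - 64)

Take the Laplace transform of both sides.
The derivative rules (L{y'} = sY - y(0) = sY - (-2)) turn the left side into (s - 4)Y - (-2).
The right side is L{sin(4*t)} = 4/(s^2 + 16).
So (s - 4)Y = 4/(s^2 + 16) + (-2).
Divide through and combine into a single rational function.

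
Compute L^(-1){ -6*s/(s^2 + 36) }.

-6*cos(6*t)

Since L{cos(6t)} = s/(s^2 + 36), the inverse is cos(6*t), scaled by -6.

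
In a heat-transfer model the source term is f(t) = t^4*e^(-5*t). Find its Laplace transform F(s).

F(s) = 24/(s + 5)^5

L{t^4} = 4!/s^5 = 24/s^5.
By the first shifting theorem, multiplying by e^(-5t) replaces s with s + 5.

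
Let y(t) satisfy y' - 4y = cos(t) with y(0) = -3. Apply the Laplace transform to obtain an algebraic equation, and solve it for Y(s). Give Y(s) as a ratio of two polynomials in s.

Y(s) = (-3*s^2 + s - 3)/(s^3 - 4*s^2 + s - 4)

Apply the Laplace transform to the equation.
Using L{y'} = sY - y(0) = sY - (-3), the left side becomes (s - 4)Y - (-3).
The right side is L{cos(t)} = s/(s^2 + 1).
So (s - 4)Y = s/(s^2 + 1) + (-3).
Solve for Y(s) and write it as one ratio of polynomials.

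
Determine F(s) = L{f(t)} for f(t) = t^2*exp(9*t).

F(s) = 2/(s - 9)^3

L{e^(9t)} = 1/(s - 9).
Then apply L{t^2·g(t)} = (-1)^2 d^2/ds^2[G(s)] with G(s) = 1/(s - 9):
differentiating 2 times and applying the sign gives 2/(s - 9)^3.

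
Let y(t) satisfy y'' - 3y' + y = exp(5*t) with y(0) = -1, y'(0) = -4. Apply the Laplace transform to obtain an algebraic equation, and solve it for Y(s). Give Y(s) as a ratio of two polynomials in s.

Laplace-transform each side.
Using L{y''} = s^2 Y - s·y(0) - y'(0) and L{y'} = sY - y(0), with y(0) = -1, y'(0) = -4, the left side becomes (s^2 - 3*s + 1)Y - (-s - 1).
The right side is L{exp(5*t)} = 1/(s - 5).
So (s^2 - 3*s + 1)Y = 1/(s - 5) + (-s - 1).
Divide through and combine into a single rational function.

Y(s) = (-s^2 + 4*s + 6)/(s^3 - 8*s^2 + 16*s - 5)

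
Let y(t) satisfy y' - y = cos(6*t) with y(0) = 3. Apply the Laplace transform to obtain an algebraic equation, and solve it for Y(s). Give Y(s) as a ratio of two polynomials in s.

Laplace-transform each side.
Using L{y'} = sY - y(0) = sY - 3, the left side becomes (s - 1)Y - (3).
The right side is L{cos(6*t)} = s/(s^2 + 36).
So (s - 1)Y = s/(s^2 + 36) + (3).
Divide through and combine into a single rational function.

Y(s) = (3*s^2 + s + 108)/(s^3 - s^2 + 36*s - 36)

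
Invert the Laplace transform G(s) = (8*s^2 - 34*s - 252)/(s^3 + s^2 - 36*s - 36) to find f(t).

f(t) = -2*exp(6*t) + 6*exp(-t) + 4*exp(-6*t)

Factor the denominator: s^3 + s^2 - 36*s - 36 = (s - 6)*(s + 1)*(s + 6).
Partial fraction decomposition gives [6/(s + 1)] + [4/(s + 6)] + [-2/(s - 6)].
Invert each term: 6/(s + 1) ↔ 6e^(-t); 4/(s + 6) ↔ 4e^(-6t); -2/(s - 6) ↔ -2e^(6t).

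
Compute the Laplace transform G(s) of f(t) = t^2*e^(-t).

L{e^(-t)} = 1/(s + 1).
Then apply L{t^2·g(t)} = (-1)^2 d^2/ds^2[H(s)] with H(s) = 1/(s + 1):
differentiating 2 times and applying the sign gives 2/(s + 1)^3.

G(s) = 2/(s + 1)^3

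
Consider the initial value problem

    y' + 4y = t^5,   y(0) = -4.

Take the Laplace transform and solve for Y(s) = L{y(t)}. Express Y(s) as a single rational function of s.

Transform both sides with L{·}.
With L{y'} = sY - y(0) = sY - (-4): the LHS transforms to (s + 4)Y - (-4).
The right side is L{t^5} = 120/s^6.
So (s + 4)Y = 120/s^6 + (-4).
Solve for Y(s) and write it as one ratio of polynomials.

Y(s) = (-4*s^6 + 120)/(s^7 + 4*s^6)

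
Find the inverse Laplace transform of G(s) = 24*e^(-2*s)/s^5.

The factor e^(-2s) signals a time shift by c = 2 (second shifting theorem).
L{t^4} = 4!/s^5 = 24/s^5, so L^-1{24/s^5} = t^4.
Hence the inverse is u(t - 2) times that function evaluated at t - 2.

Heaviside(t - 2)*((t - 2)^4)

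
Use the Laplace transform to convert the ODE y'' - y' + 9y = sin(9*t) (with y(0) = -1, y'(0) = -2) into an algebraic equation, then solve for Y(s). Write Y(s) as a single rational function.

Y(s) = (-s^3 - s^2 - 81*s - 72)/(s^4 - s^3 + 90*s^2 - 81*s + 729)

Apply the Laplace transform to the equation.
The derivative rules (L{y''} = s^2 Y - s·y(0) - y'(0) and L{y'} = sY - y(0), with y(0) = -1, y'(0) = -2) turn the left side into (s^2 - s + 9)Y - (-s - 1).
The right side is L{sin(9*t)} = 9/(s^2 + 81).
So (s^2 - s + 9)Y = 9/(s^2 + 81) + (-s - 1).
Solve for Y(s) and write it as one ratio of polynomials.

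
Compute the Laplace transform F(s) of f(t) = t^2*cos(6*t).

L{cos(6t)} = s/(s^2 + 36).
Then apply L{t^2·g(t)} = (-1)^2 d^2/ds^2[G(s)] with G(s) = s/(s^2 + 36):
differentiating 2 times and applying the sign gives 2*s*(s^2 - 108)/(s^2 + 36)^3.

F(s) = 2*s*(s^2 - 108)/(s^2 + 36)^3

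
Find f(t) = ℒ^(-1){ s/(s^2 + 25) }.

f(t) = cos(5*t)

Since L{cos(5t)} = s/(s^2 + 25), the inverse is cos(5*t).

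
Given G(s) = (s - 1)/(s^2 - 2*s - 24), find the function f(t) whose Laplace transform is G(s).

Rewrite the denominator: s^2 - 2*s - 24 = (s - 1)^2 - 25.
The form in (s - 1) signals a first-shifting-theorem factor e^(t).
Since L{cosh(5t)} = s/(s^2 - 25), the inverse is exp(t)*cosh(5*t).

f(t) = exp(t)*cosh(5*t)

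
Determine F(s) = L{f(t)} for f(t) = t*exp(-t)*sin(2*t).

L{sin(2t)} = 2/(s^2 + 4).
Multiplying by e^(-t) shifts s → s + 1, so L{exp(-t)*sin(2*t)} = 2/((s + 1)^2 + 4).
Then apply L{t·g(t)} = -d/ds[G(s)] with G(s) = 2/((s + 1)^2 + 4):
differentiating 1 time and applying the sign gives 4*(s + 1)/(s^2 + 2*s + 5)^2.

F(s) = 4*(s + 1)/(s^2 + 2*s + 5)^2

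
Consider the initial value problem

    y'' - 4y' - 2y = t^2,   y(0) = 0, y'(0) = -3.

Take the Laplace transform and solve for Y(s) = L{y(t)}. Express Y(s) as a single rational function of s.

Transform both sides with L{·}.
With L{y''} = s^2 Y - s·y(0) - y'(0) and L{y'} = sY - y(0), with y(0) = 0, y'(0) = -3: the LHS transforms to (s^2 - 4*s - 2)Y - (-3).
The right side is L{t^2} = 2/s^3.
So (s^2 - 4*s - 2)Y = 2/s^3 + (-3).
Isolate Y and clear denominators.

Y(s) = (-3*s^3 + 2)/(s^5 - 4*s^4 - 2*s^3)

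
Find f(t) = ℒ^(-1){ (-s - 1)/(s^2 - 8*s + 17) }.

Complete the square in the denominator: s^2 - 8*s + 17 = (s - 4)^2 + 1^2.
Split the numerator to match: -s - 1 = -1·(s - 4) - 5·1.
Invert each term: -1·(s - 4)/((s - 4)^2 + 1) ↔ -e^(4t)cos(t); -5·1/((s - 4)^2 + 1) ↔ -5e^(4t)sin(t).

f(t) = -5*exp(4*t)*sin(t) - exp(4*t)*cos(t)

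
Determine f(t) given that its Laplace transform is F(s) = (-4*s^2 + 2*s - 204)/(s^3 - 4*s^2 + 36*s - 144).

Factor the denominator: s^3 - 4*s^2 + 36*s - 144 = (s - 4)*(s^2 + 36).
Partial fraction decomposition gives [-5/(s - 4)] + [s/(s^2 + 36)] + [6/(s^2 + 36)].
Invert each term: -5/(s - 4) ↔ -5e^(4t); 1·s/(s^2 + 36) ↔ cos(6t); 1·6/(s^2 + 36) ↔ sin(6t).

f(t) = -5*exp(4*t) + sin(6*t) + cos(6*t)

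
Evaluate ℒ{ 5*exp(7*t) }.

L{5} = 5/s.
By the first shifting theorem, multiplying by e^(7t) replaces s with s - 7.

5/(s - 7)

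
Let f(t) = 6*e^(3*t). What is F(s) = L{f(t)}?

L{6} = 6/s.
By the first shifting theorem, multiplying by e^(3t) replaces s with s - 3.

F(s) = 6/(s - 3)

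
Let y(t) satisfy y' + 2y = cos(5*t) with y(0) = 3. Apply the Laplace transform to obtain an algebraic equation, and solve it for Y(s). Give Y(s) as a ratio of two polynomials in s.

Take the Laplace transform of both sides.
With L{y'} = sY - y(0) = sY - 3: the LHS transforms to (s + 2)Y - (3).
The right side is L{cos(5*t)} = s/(s^2 + 25).
So (s + 2)Y = s/(s^2 + 25) + (3).
Solve for Y(s) and write it as one ratio of polynomials.

Y(s) = (3*s^2 + s + 75)/(s^3 + 2*s^2 + 25*s + 50)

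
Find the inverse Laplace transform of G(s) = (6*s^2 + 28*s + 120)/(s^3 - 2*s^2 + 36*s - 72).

Factor the denominator: s^3 - 2*s^2 + 36*s - 72 = (s - 2)*(s^2 + 36).
Partial fraction decomposition gives [5/(s - 2)] + [s/(s^2 + 36)] + [30/(s^2 + 36)].
Invert each term: 5/(s - 2) ↔ 5e^(2t); 1·s/(s^2 + 36) ↔ cos(6t); 5·6/(s^2 + 36) ↔ 5sin(6t).

5*exp(2*t) + 5*sin(6*t) + cos(6*t)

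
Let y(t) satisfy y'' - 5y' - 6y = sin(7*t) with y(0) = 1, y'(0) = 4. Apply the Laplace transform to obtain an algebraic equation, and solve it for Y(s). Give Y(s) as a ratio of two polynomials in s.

Y(s) = (s^3 - s^2 + 49*s - 42)/(s^4 - 5*s^3 + 43*s^2 - 245*s - 294)

Laplace-transform each side.
With L{y''} = s^2 Y - s·y(0) - y'(0) and L{y'} = sY - y(0), with y(0) = 1, y'(0) = 4: the LHS transforms to (s^2 - 5*s - 6)Y - (s - 1).
The right side is L{sin(7*t)} = 7/(s^2 + 49).
So (s^2 - 5*s - 6)Y = 7/(s^2 + 49) + (s - 1).
Isolate Y and clear denominators.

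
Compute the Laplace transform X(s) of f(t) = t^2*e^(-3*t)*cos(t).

L{cos(t)} = s/(s^2 + 1).
Multiplying by e^(-3t) shifts s → s + 3, so L{e^(-3*t)*cos(t)} = (s + 3)/((s + 3)^2 + 1).
Then apply L{t^2·g(t)} = (-1)^2 d^2/ds^2[G(s)] with G(s) = (s + 3)/((s + 3)^2 + 1):
differentiating 2 times and applying the sign gives 2*(s + 3)*(s^2 + 6*s + 6)/(s^2 + 6*s + 10)^3.

X(s) = 2*(s + 3)*(s^2 + 6*s + 6)/(s^2 + 6*s + 10)^3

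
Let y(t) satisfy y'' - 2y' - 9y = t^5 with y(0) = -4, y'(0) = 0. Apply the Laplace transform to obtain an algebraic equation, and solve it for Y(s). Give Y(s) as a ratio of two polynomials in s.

Apply the Laplace transform to the equation.
Using L{y''} = s^2 Y - s·y(0) - y'(0) and L{y'} = sY - y(0), with y(0) = -4, y'(0) = 0, the left side becomes (s^2 - 2*s - 9)Y - (-4*s + 8).
The right side is L{t^5} = 120/s^6.
So (s^2 - 2*s - 9)Y = 120/s^6 + (-4*s + 8).
Solve for Y(s) and write it as one ratio of polynomials.

Y(s) = (-4*s^7 + 8*s^6 + 120)/(s^8 - 2*s^7 - 9*s^6)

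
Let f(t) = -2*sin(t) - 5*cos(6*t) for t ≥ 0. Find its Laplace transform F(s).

The transform is linear, so treat each term independently.
(-2)·[L{sin(t)} = 1/(s^2 + 1)]; (-5)·[L{cos(6t)} = s/(s^2 + 36)].

F(s) = -5*s/(s^2 + 36) - 2/(s^2 + 1)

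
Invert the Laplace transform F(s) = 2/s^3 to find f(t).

f(t) = t^2

Since L{t^2} = 2!/s^3 = 2/s^3, the inverse is t^2.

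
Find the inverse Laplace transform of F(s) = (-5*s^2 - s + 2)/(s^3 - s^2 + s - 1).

Factor the denominator: s^3 - s^2 + s - 1 = (s - 1)*(s^2 + 1).
Partial fraction decomposition gives [-2/(s - 1)] + [-3*s/(s^2 + 1)] + [-4/(s^2 + 1)].
Invert each term: -2/(s - 1) ↔ -2e^(t); -3·s/(s^2 + 1) ↔ -3cos(t); -4·1/(s^2 + 1) ↔ -4sin(t).

-2*exp(t) - 4*sin(t) - 3*cos(t)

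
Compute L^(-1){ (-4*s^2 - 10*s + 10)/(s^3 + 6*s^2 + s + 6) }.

2*sin(t) - 2*cos(t) - 2*exp(-6*t)

Factor the denominator: s^3 + 6*s^2 + s + 6 = (s + 6)*(s^2 + 1).
Partial fraction decomposition gives [-2/(s + 6)] + [-2*s/(s^2 + 1)] + [2/(s^2 + 1)].
Invert each term: -2/(s + 6) ↔ -2e^(-6t); -2·s/(s^2 + 1) ↔ -2cos(t); 2·1/(s^2 + 1) ↔ 2sin(t).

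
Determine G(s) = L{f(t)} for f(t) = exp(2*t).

L{e^(2t)} = 1/(s - 2).

G(s) = 1/(s - 2)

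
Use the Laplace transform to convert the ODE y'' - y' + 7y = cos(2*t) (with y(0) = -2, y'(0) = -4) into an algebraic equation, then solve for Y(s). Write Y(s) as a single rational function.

Transform both sides with L{·}.
With L{y''} = s^2 Y - s·y(0) - y'(0) and L{y'} = sY - y(0), with y(0) = -2, y'(0) = -4: the LHS transforms to (s^2 - s + 7)Y - (-2*s - 2).
The right side is L{cos(2*t)} = s/(s^2 + 4).
So (s^2 - s + 7)Y = s/(s^2 + 4) + (-2*s - 2).
Isolate Y and clear denominators.

Y(s) = (-2*s^3 - 2*s^2 - 7*s - 8)/(s^4 - s^3 + 11*s^2 - 4*s + 28)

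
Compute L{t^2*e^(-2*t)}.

L{e^(-2t)} = 1/(s + 2).
Then apply L{t^2·g(t)} = (-1)^2 d^2/ds^2[G(s)] with G(s) = 1/(s + 2):
differentiating 2 times and applying the sign gives 2/(s + 2)^3.

2/(s + 2)^3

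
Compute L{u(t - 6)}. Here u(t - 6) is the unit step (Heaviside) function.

By the second shifting theorem, L{u(t - c)·g(t - c)} = e^(-cs)·G(s) with c = 6 and G(s) = L{g(t)}.
L{1} = 1/s.

exp(-6*s)/s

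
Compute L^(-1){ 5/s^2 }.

Since L{t} = 1!/s^2 = 1/s^2, the inverse is t, scaled by 5.

5*t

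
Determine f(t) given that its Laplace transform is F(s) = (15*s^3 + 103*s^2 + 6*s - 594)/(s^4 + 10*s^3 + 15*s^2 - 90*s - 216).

Factor the denominator: s^4 + 10*s^3 + 15*s^2 - 90*s - 216 = (s - 3)*(s + 3)*(s + 4)*(s + 6).
Partial fraction decomposition gives [2/(s - 3)] + [5/(s + 3)] + [3/(s + 6)] + [5/(s + 4)].
Invert each term: 2/(s - 3) ↔ 2e^(3t); 5/(s + 3) ↔ 5e^(-3t); 3/(s + 6) ↔ 3e^(-6t); 5/(s + 4) ↔ 5e^(-4t).

f(t) = 2*exp(3*t) + 5*exp(-3*t) + 5*exp(-4*t) + 3*exp(-6*t)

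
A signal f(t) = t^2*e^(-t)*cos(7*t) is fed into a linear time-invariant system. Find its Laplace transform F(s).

F(s) = 2*(s + 1)*(s^2 + 2*s - 146)/(s^2 + 2*s + 50)^3

L{cos(7t)} = s/(s^2 + 49).
Multiplying by e^(-t) shifts s → s + 1, so L{e^(-t)*cos(7*t)} = (s + 1)/((s + 1)^2 + 49).
Then apply L{t^2·g(t)} = (-1)^2 d^2/ds^2[G(s)] with G(s) = (s + 1)/((s + 1)^2 + 49):
differentiating 2 times and applying the sign gives 2*(s + 1)*(s^2 + 2*s - 146)/(s^2 + 2*s + 50)^3.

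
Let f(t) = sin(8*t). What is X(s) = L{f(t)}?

X(s) = 8/(s^2 + 64)

L{sin(8t)} = 8/(s^2 + 64).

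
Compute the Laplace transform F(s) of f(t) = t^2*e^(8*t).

L{t^2} = 2!/s^3 = 2/s^3.
By the first shifting theorem, multiplying by e^(8t) replaces s with s - 8.

F(s) = 2/(s - 8)^3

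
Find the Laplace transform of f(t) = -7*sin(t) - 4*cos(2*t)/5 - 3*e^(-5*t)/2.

The transform is linear, so treat each term independently.
(-3/2)·[L{e^(-5t)} = 1/(s + 5)]; (-7)·[L{sin(t)} = 1/(s^2 + 1)]; (-4/5)·[L{cos(2t)} = s/(s^2 + 4)].

-4*s/(5*(s^2 + 4)) - 7/(s^2 + 1) - 3/(2*(s + 5))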